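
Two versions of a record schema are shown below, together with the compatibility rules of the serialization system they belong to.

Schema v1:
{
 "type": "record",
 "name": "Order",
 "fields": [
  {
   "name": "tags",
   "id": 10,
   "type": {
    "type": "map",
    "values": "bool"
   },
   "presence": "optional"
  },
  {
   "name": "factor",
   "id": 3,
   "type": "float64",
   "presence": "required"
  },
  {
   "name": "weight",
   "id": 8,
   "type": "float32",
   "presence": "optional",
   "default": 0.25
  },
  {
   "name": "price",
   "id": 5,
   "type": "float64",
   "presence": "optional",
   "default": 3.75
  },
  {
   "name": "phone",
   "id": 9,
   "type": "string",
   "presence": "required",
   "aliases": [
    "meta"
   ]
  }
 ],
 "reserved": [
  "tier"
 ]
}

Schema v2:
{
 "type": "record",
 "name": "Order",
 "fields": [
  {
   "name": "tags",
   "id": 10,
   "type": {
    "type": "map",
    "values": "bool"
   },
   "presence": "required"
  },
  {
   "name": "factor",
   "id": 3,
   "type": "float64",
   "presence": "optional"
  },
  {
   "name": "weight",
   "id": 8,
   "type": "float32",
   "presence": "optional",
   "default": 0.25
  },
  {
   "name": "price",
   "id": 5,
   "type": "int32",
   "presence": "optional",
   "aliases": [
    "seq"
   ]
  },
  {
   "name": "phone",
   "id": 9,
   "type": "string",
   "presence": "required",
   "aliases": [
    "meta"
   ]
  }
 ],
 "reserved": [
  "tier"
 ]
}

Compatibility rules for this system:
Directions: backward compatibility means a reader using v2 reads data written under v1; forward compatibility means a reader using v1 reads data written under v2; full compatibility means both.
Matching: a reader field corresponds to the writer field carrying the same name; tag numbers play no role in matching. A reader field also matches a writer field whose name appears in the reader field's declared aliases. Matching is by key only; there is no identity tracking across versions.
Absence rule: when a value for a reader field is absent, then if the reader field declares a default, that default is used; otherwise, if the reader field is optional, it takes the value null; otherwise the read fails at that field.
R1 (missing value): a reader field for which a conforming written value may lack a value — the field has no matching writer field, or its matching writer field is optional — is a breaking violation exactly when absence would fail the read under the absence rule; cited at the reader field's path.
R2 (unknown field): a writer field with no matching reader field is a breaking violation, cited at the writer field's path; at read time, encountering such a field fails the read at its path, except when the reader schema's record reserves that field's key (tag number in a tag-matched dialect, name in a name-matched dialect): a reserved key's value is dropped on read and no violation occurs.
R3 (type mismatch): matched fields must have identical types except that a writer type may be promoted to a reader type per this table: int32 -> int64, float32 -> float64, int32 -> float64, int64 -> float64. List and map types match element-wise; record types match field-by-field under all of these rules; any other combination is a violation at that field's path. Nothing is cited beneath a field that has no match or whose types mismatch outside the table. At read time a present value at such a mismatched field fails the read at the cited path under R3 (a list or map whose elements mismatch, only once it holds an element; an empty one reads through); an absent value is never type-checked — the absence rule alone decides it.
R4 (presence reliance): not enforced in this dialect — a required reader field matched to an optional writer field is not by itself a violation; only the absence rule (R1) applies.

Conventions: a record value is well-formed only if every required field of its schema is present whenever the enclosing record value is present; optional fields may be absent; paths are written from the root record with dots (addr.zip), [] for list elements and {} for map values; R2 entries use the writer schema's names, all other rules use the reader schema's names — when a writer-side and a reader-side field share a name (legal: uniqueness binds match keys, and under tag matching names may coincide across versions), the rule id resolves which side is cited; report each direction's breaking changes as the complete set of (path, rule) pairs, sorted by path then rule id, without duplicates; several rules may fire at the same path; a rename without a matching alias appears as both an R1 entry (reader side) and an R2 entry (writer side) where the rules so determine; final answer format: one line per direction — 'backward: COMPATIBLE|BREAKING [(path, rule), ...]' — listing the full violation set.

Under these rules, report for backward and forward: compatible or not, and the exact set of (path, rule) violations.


in Order below, arrows point writer -> reader
backward analysis of Order with v2 as reader and v1 as writer:
  map<string, bool> -> map<string, bool>, writer optional: tags aligns to tags
  float64 -> float64, writer required: factor aligns to factor
  float32 -> float32, writer optional: weight aligns to weight
  float64 -> int32, writer optional: price aligns to price
  string -> string, writer required: phone aligns to phone
  R3 fires at price
  R1 fires at tags
  backward on Order therefore BREAKING (2)
forward analysis of Order with v1 as reader and v2 as writer:
  map<string, bool> -> map<string, bool>, writer required: tags aligns to tags
  float64 -> float64, writer optional: factor aligns to factor
  float32 -> float32, writer optional: weight aligns to weight
  int32 -> float64, writer optional: price aligns to price
  string -> string, writer required: phone aligns to phone
  R1 fires at factor
  forward on Order therefore BREAKING (1)

backward: BREAKING [(price, R3), (tags, R1)]; forward: BREAKING [(factor, R1)]


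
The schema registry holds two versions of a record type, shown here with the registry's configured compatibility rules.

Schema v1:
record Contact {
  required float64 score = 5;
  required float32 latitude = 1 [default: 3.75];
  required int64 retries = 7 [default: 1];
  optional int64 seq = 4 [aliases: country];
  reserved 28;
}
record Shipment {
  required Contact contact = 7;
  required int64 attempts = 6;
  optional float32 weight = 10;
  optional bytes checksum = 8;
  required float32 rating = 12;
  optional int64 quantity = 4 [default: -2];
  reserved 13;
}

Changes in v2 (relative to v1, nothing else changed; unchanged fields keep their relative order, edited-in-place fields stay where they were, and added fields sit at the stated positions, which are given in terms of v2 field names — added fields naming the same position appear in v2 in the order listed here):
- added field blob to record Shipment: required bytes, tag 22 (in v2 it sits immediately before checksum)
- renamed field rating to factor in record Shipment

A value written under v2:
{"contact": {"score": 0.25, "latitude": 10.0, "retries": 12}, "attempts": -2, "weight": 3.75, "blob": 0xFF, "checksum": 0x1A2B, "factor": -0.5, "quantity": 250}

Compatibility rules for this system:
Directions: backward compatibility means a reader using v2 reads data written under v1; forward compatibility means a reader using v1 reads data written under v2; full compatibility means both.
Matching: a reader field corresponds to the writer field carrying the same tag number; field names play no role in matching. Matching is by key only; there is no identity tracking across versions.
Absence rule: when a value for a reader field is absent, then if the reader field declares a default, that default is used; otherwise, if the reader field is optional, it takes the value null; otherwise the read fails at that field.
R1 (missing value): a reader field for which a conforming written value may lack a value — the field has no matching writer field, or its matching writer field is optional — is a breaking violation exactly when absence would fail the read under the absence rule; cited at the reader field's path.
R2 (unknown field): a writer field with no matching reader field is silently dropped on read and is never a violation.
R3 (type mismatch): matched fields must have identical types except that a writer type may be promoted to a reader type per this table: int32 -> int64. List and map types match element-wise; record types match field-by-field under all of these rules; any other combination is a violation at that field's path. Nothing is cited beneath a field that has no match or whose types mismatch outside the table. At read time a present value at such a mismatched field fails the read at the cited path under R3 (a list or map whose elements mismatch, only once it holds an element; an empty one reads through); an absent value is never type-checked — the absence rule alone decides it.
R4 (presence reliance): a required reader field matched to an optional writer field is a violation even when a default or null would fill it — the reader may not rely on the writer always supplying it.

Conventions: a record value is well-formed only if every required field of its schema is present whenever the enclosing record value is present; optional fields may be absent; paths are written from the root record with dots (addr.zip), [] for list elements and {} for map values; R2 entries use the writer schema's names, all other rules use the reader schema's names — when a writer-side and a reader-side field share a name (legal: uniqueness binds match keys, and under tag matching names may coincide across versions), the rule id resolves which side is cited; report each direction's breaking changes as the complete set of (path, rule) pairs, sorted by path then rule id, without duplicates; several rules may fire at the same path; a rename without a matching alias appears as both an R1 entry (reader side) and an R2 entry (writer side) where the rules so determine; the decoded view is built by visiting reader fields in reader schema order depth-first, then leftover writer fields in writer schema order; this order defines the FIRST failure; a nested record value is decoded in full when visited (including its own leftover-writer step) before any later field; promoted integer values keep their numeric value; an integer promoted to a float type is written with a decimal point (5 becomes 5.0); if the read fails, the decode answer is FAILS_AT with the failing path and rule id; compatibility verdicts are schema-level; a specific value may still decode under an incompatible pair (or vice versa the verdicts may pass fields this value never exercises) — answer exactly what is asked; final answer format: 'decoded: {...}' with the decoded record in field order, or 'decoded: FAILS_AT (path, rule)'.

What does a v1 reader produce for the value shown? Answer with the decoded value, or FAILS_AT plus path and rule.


decoded: {"contact": {"score": 0.25, "latitude": 10.0, "retries": 12, "seq": null}, "attempts": -2, "weight": 3.75, "checksum": 0x1A2B, "rating": -0.5, "quantity": 250}

in Shipment below, arrows point writer -> reader
decode (reader v1):
  contact.score := 0.25
  contact.latitude := 10.0
  contact.retries := 12
  contact.seq := null (not supplied -> null)
  attempts := -2
  weight := 3.75
  checksum := 0x1A2B
  rating := -0.5 (from writer factor)
  quantity := 250
  writer blob: unmatched, discarded
  => decoded: {"contact": {"score": 0.25, "latitude": 10.0, "retries": 12, "seq": null}, "attempts": -2, "weight": 3.75, "checksum": 0x1A2B, "rating": -0.5, "quantity": 250}
checking off the Shipment differences that do not matter here:
  added field blob to record Shipment: required bytes, tag 22 (in v2 it sits immediately before checksum) -> shifts the Shipment verdicts, not this decode
  renamed field rating to factor in record Shipment -> no rule fires on it and the decoded Shipment view is identical with or without it


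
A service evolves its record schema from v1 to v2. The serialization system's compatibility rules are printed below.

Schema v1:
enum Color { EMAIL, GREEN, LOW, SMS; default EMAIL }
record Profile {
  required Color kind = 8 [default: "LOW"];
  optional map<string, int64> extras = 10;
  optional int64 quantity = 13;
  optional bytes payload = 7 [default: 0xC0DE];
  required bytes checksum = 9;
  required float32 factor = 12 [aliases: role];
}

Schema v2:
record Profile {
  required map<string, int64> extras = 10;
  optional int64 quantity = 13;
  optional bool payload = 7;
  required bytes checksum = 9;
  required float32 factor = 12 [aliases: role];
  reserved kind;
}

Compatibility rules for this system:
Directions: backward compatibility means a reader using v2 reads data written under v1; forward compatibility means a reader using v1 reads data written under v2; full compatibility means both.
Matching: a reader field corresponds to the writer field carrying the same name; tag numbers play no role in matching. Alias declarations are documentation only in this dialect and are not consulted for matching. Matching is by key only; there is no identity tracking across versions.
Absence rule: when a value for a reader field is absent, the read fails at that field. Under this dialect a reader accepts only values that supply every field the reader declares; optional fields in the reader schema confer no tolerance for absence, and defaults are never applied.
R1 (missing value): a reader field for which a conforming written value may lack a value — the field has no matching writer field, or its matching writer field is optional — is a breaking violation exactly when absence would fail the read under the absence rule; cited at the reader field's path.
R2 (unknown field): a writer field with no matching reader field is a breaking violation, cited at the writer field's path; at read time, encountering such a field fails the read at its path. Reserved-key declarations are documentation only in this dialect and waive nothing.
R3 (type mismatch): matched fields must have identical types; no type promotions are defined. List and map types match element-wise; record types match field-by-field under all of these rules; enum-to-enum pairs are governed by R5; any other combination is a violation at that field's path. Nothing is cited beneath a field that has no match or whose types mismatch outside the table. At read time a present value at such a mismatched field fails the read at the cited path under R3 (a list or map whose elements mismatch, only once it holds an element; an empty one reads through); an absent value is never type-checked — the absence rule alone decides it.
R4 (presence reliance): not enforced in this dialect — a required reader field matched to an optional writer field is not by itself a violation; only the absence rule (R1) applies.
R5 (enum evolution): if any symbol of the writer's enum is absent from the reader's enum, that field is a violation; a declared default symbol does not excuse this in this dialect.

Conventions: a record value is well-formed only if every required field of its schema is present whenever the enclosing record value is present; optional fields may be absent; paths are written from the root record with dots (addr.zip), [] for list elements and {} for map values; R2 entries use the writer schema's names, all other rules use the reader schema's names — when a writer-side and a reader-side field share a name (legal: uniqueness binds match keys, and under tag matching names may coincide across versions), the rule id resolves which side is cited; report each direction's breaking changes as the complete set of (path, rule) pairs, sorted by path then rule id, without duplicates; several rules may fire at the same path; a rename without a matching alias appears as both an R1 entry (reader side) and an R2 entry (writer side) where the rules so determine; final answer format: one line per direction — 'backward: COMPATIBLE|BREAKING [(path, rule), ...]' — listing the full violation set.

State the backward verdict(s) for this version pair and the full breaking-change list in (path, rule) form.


backward: BREAKING [(extras, R1), (kind, R2), (payload, R1), (payload, R3), (quantity, R1)]

each type pair in Profile: writer, then reader
checking backward for Profile: reader v2 against writer v1:
  extras <- extras (map<string, int64> -> map<string, int64>, writer optional)
  quantity <- quantity (int64 -> int64, writer optional)
  payload <- payload (bytes -> bool, writer optional)
  checksum <- checksum (bytes -> bytes, writer required)
  factor <- factor (float32 -> float32, writer required)
  kind (writer side), unknown to reader
  violation R1 at extras
  violation R2 at kind
  violation R1 at payload
  violation R3 at payload
  violation R1 at quantity
  backward on Profile therefore BREAKING (5)
the rest of the Profile diff is inert for this question:
  field extras in record Profile: optional changed to required -> its effect on Profile is confined to the forward direction, not asked


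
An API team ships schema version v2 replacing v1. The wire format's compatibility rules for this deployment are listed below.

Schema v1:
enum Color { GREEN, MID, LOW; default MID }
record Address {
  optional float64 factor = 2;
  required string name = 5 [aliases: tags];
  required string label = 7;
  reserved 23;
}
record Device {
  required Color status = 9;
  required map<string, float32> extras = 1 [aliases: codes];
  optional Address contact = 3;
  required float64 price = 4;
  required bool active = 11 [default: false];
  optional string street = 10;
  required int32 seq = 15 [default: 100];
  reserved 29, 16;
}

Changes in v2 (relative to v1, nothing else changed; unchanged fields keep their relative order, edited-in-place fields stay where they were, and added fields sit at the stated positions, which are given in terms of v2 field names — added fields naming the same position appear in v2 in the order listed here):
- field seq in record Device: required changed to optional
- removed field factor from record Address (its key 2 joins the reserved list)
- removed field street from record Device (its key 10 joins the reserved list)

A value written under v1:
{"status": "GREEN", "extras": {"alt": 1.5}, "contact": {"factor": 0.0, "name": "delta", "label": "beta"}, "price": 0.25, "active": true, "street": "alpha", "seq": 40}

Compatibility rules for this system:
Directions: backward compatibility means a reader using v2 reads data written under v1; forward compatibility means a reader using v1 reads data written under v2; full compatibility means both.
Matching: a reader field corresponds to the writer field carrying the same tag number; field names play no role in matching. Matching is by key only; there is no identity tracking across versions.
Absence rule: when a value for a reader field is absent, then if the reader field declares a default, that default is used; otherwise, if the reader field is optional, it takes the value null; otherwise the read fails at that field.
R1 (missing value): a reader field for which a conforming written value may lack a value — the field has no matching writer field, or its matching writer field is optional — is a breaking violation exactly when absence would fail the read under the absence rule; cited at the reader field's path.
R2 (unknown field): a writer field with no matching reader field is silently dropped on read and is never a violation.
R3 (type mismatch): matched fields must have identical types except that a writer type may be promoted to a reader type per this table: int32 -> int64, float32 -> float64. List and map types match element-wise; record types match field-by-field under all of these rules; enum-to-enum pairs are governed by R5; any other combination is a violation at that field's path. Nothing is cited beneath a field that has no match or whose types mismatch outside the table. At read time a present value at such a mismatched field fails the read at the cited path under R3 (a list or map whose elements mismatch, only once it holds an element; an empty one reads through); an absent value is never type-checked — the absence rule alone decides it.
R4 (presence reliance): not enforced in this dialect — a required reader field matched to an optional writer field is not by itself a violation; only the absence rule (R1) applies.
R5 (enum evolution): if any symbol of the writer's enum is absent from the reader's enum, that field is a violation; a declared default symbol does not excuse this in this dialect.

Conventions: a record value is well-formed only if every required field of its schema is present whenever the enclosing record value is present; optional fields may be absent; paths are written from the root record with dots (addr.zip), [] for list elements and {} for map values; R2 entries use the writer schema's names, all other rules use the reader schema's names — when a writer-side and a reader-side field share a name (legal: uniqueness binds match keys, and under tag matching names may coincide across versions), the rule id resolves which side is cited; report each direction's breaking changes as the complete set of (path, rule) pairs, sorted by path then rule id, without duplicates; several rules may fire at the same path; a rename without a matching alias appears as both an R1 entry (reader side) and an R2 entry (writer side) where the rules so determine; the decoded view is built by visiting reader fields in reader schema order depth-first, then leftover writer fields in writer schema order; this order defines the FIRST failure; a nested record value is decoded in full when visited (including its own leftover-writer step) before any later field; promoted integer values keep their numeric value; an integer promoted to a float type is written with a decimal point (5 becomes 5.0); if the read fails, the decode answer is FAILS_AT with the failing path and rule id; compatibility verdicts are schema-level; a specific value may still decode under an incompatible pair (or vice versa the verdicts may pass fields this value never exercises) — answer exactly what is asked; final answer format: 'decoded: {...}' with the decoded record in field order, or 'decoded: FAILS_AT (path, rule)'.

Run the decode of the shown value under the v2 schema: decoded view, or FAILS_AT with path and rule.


decoded: {"status": "GREEN", "extras": {"alt": 1.5}, "contact": {"name": "delta", "label": "beta"}, "price": 0.25, "active": true, "seq": 40}

arrows below run writer -> reader for Device
migrating the Device value to v2:
  status := "GREEN"
  extras := {"alt": 1.5}
  contact.name := "delta"
  contact.label := "beta"
  writer contact.factor: unmatched, discarded
  price := 0.25
  active := true
  seq := 40
  writer street: unmatched, discarded
  => decoded: {"status": "GREEN", "extras": {"alt": 1.5}, "contact": {"name": "delta", "label": "beta"}, "price": 0.25, "active": true, "seq": 40}
the other Device changes do not affect what is asked:
  field seq in record Device: required changed to optional -> inert under this dialect — no rule fires on Device and the result does not move


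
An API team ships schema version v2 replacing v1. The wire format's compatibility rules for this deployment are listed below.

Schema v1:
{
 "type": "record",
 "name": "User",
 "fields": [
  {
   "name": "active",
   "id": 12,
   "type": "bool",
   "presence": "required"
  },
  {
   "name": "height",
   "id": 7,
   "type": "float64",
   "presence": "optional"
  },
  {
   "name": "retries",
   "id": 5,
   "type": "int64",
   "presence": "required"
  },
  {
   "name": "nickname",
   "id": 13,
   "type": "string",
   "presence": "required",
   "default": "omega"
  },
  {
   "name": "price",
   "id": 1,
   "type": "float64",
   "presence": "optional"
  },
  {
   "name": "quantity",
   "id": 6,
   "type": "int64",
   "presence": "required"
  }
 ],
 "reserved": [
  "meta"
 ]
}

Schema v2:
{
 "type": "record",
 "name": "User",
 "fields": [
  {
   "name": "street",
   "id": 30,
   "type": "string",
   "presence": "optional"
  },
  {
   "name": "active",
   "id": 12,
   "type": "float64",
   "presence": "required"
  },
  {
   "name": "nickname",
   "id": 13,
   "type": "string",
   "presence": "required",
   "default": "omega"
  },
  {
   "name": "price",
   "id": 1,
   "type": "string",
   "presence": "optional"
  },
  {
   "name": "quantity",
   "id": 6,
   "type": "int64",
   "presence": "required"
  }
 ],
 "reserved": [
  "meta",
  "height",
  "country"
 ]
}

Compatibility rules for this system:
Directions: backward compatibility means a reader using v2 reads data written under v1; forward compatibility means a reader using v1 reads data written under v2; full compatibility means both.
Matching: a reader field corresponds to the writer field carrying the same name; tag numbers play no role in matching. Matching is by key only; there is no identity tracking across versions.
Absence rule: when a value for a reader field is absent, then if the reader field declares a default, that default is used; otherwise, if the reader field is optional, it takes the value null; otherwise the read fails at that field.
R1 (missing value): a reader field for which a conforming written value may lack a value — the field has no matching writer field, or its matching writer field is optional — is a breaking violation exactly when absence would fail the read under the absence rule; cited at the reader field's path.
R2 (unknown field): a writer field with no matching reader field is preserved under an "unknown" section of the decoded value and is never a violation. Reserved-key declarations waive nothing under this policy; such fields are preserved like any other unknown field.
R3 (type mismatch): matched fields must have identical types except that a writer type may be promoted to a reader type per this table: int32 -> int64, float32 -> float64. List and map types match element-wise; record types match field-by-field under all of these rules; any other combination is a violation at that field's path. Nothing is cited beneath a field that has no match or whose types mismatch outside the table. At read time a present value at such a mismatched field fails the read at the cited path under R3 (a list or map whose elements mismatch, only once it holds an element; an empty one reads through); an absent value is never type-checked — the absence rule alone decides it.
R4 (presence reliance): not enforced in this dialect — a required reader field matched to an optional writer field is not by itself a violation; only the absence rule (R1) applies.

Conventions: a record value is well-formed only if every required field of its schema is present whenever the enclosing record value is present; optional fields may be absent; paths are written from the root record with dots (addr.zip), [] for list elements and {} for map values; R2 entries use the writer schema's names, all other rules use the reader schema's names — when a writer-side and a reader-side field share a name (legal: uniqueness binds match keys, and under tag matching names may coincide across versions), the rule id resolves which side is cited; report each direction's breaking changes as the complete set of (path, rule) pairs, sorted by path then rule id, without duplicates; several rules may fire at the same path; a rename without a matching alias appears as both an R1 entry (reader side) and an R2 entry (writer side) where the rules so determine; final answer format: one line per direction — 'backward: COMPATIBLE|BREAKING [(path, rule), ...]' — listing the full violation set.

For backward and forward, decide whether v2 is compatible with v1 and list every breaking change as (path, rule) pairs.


the writer's type comes first in each User pair
backward for User (reader v2, writer v1):
  street has no writer counterpart
  bool -> float64, writer required: active aligns to active
  string -> string, writer required: nickname aligns to nickname
  float64 -> string, writer optional: price aligns to price
  int64 -> int64, writer required: quantity aligns to quantity
  writer height: unknown to reader
  writer retries: unknown to reader
  rule R3 violated at active
  rule R3 violated at price
  backward on User therefore BREAKING (2)
forward for User (reader v1, writer v2):
  float64 -> bool, writer required: active aligns to active
  height has no writer counterpart
  retries has no writer counterpart
  string -> string, writer required: nickname aligns to nickname
  string -> float64, writer optional: price aligns to price
  int64 -> int64, writer required: quantity aligns to quantity
  writer street: unknown to reader
  rule R3 violated at active
  rule R3 violated at price
  rule R1 violated at retries
  forward on User therefore BREAKING (3)

backward: BREAKING [(active, R3), (price, R3)]; forward: BREAKING [(active, R3), (price, R3), (retries, R1)]


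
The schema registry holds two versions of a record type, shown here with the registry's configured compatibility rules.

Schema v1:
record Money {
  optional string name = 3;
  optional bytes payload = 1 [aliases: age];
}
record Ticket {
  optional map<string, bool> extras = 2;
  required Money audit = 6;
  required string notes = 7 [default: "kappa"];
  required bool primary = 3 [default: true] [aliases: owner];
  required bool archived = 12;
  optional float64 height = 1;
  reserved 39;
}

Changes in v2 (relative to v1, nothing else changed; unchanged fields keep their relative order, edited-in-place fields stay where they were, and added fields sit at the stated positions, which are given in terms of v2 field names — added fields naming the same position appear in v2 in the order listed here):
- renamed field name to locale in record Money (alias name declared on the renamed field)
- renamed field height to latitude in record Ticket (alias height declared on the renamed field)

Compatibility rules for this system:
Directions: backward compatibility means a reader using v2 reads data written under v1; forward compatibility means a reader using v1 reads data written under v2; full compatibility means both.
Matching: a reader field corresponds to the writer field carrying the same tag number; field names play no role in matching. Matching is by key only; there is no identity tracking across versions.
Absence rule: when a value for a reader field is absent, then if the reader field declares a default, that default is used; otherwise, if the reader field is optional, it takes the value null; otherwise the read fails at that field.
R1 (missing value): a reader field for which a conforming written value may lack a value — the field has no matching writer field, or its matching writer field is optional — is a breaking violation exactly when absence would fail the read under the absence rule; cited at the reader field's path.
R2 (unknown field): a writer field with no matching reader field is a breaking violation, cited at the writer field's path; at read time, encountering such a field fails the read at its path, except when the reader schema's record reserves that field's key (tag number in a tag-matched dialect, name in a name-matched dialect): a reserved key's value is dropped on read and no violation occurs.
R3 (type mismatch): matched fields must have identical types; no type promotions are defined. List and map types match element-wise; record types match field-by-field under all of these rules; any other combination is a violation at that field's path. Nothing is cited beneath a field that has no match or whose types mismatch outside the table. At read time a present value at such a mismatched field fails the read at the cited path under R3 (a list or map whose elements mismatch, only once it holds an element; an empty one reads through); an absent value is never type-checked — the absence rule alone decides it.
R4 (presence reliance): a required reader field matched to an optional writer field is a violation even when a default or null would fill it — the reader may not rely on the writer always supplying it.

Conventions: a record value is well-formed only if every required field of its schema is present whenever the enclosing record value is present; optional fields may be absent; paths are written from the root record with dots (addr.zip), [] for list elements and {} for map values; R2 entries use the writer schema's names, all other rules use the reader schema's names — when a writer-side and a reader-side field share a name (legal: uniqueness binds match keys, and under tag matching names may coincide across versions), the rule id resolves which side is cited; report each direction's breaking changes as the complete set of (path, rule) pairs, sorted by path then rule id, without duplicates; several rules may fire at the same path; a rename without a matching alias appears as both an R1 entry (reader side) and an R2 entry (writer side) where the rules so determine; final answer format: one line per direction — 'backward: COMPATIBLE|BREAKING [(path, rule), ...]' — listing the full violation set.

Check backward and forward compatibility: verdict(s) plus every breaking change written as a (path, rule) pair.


arrows below run writer -> reader for Ticket
checking backward for Ticket: reader v2 against writer v1:
  extras: paired with writer extras (map<string, bool> -> map<string, bool>; writer optional)
  audit: paired with writer audit (Money -> Money; writer required)
  notes: paired with writer notes (string -> string; writer required)
  primary: paired with writer primary (bool -> bool; writer required)
  archived: paired with writer archived (bool -> bool; writer required)
  latitude: paired with writer height (float64 -> float64; writer optional)
  audit.locale: paired with writer audit.name (string -> string; writer optional)
  audit.payload: paired with writer audit.payload (bytes -> bytes; writer optional)
  => no violations; backward on Ticket: COMPATIBLE
checking forward for Ticket: reader v1 against writer v2:
  extras: paired with writer extras (map<string, bool> -> map<string, bool>; writer optional)
  audit: paired with writer audit (Money -> Money; writer required)
  notes: paired with writer notes (string -> string; writer required)
  primary: paired with writer primary (bool -> bool; writer required)
  archived: paired with writer archived (bool -> bool; writer required)
  height: paired with writer latitude (float64 -> float64; writer optional)
  audit.name: paired with writer audit.locale (string -> string; writer optional)
  audit.payload: paired with writer audit.payload (bytes -> bytes; writer optional)
  => no violations; forward on Ticket: COMPATIBLE

backward: COMPATIBLE []; forward: COMPATIBLE []


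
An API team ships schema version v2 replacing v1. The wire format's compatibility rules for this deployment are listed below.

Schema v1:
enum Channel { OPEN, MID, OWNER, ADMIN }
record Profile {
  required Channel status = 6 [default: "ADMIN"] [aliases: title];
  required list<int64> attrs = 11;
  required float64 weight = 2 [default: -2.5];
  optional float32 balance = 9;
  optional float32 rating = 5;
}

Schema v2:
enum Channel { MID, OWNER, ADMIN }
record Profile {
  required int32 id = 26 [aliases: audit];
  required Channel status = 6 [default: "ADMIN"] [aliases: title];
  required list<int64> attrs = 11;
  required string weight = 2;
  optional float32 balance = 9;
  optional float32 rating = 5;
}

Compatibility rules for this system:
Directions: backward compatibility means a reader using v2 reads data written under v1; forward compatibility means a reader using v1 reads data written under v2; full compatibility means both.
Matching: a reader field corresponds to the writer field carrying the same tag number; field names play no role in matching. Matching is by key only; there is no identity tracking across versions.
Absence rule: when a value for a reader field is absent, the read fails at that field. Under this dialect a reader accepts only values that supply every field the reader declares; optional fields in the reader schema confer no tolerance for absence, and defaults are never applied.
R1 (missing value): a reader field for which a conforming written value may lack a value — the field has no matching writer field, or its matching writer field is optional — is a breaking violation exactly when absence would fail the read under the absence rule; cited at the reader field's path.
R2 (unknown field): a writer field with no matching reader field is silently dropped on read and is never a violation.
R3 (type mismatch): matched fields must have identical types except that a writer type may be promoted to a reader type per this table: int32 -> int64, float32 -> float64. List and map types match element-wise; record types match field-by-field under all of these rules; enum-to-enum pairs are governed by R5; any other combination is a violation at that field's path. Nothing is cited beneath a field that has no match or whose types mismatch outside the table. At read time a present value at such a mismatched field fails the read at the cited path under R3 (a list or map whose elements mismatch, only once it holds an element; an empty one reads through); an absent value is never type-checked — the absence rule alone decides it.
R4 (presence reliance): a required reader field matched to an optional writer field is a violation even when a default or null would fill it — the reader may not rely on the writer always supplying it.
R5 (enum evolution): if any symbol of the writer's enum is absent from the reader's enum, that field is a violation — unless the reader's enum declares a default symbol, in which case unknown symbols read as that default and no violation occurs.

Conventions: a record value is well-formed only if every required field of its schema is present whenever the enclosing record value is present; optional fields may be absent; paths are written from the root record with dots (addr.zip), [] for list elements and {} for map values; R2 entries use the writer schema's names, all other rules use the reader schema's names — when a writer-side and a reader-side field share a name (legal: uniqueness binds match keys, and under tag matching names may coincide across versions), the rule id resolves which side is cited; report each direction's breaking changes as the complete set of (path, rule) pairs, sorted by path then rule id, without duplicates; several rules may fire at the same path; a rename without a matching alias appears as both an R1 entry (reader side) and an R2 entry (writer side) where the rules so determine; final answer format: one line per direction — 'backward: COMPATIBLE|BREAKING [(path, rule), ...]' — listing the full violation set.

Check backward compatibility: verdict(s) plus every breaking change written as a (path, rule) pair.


arrows below run writer -> reader for Profile
backward for Profile (reader v2, writer v1):
  id: no writer-side match
  status: Channel -> Channel, writer required; from status
  attrs: list<int64> -> list<int64>, writer required; from attrs
  weight: float64 -> string, writer required; from weight
  balance: float32 -> float32, writer optional; from balance
  rating: float32 -> float32, writer optional; from rating
  breaking: (balance, R1)
  breaking: (id, R1)
  breaking: (rating, R1)
  breaking: (status, R5)
  breaking: (weight, R3)
  backward on Profile therefore BREAKING (5)

backward: BREAKING [(balance, R1), (id, R1), (rating, R1), (status, R5), (weight, R3)]


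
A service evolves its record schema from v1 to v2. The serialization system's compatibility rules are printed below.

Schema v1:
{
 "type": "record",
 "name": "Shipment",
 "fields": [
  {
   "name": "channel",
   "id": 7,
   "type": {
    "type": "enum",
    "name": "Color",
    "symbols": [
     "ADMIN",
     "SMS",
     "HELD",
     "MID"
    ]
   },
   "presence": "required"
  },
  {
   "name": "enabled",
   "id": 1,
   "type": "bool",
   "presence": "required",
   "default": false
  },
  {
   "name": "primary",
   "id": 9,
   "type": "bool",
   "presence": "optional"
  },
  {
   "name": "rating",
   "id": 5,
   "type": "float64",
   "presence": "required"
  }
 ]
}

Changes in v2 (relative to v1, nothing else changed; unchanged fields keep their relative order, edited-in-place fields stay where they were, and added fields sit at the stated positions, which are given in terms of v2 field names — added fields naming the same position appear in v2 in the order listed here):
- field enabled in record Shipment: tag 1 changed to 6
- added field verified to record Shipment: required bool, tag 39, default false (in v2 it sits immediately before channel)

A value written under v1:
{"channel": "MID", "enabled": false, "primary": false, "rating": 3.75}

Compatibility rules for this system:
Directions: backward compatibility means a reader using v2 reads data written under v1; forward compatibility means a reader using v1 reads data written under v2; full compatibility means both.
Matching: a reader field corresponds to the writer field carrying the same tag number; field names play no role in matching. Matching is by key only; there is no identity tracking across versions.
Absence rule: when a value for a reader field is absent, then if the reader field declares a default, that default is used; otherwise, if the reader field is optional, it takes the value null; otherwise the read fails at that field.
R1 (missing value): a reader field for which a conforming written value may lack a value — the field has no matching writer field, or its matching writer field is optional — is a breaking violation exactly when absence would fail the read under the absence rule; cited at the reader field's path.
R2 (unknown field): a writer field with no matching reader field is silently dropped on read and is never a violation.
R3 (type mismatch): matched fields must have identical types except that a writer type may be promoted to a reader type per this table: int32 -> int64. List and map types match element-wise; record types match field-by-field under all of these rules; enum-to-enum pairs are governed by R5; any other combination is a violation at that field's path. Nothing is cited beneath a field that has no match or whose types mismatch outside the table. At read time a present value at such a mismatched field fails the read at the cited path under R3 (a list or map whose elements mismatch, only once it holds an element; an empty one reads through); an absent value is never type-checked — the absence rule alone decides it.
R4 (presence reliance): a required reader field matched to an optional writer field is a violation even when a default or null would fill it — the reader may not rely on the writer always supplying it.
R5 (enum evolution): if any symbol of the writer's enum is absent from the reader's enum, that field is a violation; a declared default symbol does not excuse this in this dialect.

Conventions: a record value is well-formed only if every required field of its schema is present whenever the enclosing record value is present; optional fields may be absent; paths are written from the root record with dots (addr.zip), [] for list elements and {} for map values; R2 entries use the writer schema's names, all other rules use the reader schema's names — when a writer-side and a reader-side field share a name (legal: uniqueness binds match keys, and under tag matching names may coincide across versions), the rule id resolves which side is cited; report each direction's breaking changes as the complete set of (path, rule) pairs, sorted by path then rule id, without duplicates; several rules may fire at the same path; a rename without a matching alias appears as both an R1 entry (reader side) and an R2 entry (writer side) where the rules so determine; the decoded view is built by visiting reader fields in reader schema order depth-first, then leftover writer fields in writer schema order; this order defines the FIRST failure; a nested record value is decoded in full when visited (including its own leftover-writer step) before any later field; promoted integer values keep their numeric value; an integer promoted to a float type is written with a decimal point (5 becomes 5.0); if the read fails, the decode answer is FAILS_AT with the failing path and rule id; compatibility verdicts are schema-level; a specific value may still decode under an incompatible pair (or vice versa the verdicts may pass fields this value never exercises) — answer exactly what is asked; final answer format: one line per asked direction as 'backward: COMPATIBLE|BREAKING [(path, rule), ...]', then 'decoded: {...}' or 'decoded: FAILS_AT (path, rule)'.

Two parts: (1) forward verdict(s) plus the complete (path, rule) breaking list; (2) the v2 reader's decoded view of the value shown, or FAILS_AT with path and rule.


the writer's type comes first in each Shipment pair
forward on Shipment — v1 reading data written by v2:
  writer required, Color -> Color: reader channel maps from writer channel
  enabled: no writer-side match
  writer optional, bool -> bool: reader primary maps from writer primary
  writer required, float64 -> float64: reader rating maps from writer rating
  leftover writer field: verified
  leftover writer field: enabled
  => forward: COMPATIBLE
decode (reader v2):
  verified := false (no value, default fills)
  channel := "MID"
  enabled := false (no value, default fills)
  primary := false
  rating := 3.75
  writer enabled: unmatched, discarded
  => decoded: {"verified": false, "channel": "MID", "enabled": false, "primary": false, "rating": 3.75}
checking off the Shipment differences that do not matter here:
  field enabled in record Shipment: tag 1 changed to 6 -> triggers nothing under Shipment's printed rules — same verdict

forward: COMPATIBLE []; decoded: {"verified": false, "channel": "MID", "enabled": false, "primary": false, "rating": 3.75}
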